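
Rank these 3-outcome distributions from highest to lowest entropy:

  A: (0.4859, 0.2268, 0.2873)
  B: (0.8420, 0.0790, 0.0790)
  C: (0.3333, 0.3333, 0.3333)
C > A > B

Key insight: Entropy is maximized by uniform distributions and minimized by concentrated distributions.

- Uniform distributions have maximum entropy log₂(3) = 1.5850 bits
- The more "peaked" or concentrated a distribution, the lower its entropy

Entropies:
  H(A) = 1.5084 bits
  H(B) = 0.7875 bits
  H(C) = 1.5850 bits

Ranking: C > A > B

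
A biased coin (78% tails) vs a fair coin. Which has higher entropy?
Fair coin

The fair coin is uniform (p=0.5), maximizing binary entropy at 1 bit. The biased coin has H(0.78) ≈ 0.760 bits — its outcome is more predictable, so its entropy is lower.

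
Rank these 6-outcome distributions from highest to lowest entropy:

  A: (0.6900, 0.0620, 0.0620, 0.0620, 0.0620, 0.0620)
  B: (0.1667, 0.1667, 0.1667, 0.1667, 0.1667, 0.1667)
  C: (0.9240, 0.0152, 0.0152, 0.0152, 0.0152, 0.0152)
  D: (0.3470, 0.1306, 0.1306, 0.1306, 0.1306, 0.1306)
B > D > A > C

Key insight: Entropy is maximized by uniform distributions and minimized by concentrated distributions.

Entropies:
  H(A) = 1.6130 bits
  H(B) = 2.5850 bits
  H(C) = 0.5644 bits
  H(D) = 2.4476 bits

Ranking: B > D > A > C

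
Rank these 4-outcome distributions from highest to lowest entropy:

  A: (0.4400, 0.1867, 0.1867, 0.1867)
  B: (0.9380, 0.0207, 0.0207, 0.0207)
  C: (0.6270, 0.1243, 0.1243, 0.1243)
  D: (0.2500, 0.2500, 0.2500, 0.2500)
D > A > C > B

Key insight: Entropy is maximized by uniform distributions and minimized by concentrated distributions.

Entropies:
  H(A) = 1.8772 bits
  H(B) = 0.4336 bits
  H(C) = 1.5441 bits
  H(D) = 2.0000 bits

Ranking: D > A > C > B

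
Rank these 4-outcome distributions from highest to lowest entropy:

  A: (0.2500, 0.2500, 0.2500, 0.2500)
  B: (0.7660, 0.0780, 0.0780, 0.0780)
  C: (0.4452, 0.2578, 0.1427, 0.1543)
A > C > B

Key insight: Entropy is maximized by uniform distributions and minimized by concentrated distributions.

- Uniform distributions have maximum entropy log₂(4) = 2.0000 bits
- The more "peaked" or concentrated a distribution, the lower its entropy

Entropies:
  H(A) = 2.0000 bits
  H(B) = 1.1558 bits
  H(C) = 1.8408 bits

Ranking: A > C > B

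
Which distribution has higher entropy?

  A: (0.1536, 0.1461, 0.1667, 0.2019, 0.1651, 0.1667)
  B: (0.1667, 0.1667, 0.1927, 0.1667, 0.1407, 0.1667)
B

Both distributions are close to uniform, making this a harder comparison.

H(A) = 2.5772 bits
H(B) = 2.5791 bits

The distribution closer to uniform has higher entropy.
Answer: B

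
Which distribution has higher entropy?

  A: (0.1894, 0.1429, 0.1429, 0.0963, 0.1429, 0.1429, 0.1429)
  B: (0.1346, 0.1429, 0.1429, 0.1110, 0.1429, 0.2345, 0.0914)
A

Both distributions are close to uniform, making this a harder comparison.

H(A) = 2.7851 bits
H(B) = 2.7506 bits

The distribution closer to uniform has higher entropy.
Answer: A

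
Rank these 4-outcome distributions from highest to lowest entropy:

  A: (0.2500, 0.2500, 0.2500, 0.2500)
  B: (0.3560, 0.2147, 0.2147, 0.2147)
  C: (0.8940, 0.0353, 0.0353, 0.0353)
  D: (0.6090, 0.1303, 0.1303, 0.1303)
A > B > D > C

Key insight: Entropy is maximized by uniform distributions and minimized by concentrated distributions.

Entropies:
  H(A) = 2.0000 bits
  H(B) = 1.9600 bits
  H(C) = 0.6557 bits
  H(D) = 1.5852 bits

Ranking: A > B > D > C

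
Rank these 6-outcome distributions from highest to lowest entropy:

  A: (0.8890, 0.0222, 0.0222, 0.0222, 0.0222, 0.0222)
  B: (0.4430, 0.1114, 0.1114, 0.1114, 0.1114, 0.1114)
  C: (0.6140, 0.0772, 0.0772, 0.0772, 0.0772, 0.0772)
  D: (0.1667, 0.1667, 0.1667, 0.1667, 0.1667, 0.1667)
D > B > C > A

Key insight: Entropy is maximized by uniform distributions and minimized by concentrated distributions.

Entropies:
  H(A) = 0.7607 bits
  H(B) = 2.2839 bits
  H(C) = 1.8584 bits
  H(D) = 2.5850 bits

Ranking: D > B > C > A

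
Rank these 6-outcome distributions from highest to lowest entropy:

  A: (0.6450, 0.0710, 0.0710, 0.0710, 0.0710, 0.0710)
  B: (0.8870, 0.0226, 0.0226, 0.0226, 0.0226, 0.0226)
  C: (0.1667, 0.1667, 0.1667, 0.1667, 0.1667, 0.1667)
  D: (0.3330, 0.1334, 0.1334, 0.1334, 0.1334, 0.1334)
C > D > A > B

Key insight: Entropy is maximized by uniform distributions and minimized by concentrated distributions.

Entropies:
  H(A) = 1.7627 bits
  H(B) = 0.7713 bits
  H(C) = 2.5850 bits
  H(D) = 2.4667 bits

Ranking: C > D > A > B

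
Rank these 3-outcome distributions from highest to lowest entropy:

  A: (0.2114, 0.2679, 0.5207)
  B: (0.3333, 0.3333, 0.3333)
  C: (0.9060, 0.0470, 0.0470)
B > A > C

Key insight: Entropy is maximized by uniform distributions and minimized by concentrated distributions.

- Uniform distributions have maximum entropy log₂(3) = 1.5850 bits
- The more "peaked" or concentrated a distribution, the lower its entropy

Entropies:
  H(A) = 1.4733 bits
  H(B) = 1.5850 bits
  H(C) = 0.5437 bits

Ranking: B > A > C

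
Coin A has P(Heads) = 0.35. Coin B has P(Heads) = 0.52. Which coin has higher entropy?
B

For binary distributions, entropy is maximized at p=0.5 and decreases as p moves toward 0 or 1.

H(A) = H(0.35) = 0.9341 bits
H(B) = H(0.52) = 0.9988 bits

Distribution B (p=0.52) is closer to uniform (p=0.5), so it has higher entropy.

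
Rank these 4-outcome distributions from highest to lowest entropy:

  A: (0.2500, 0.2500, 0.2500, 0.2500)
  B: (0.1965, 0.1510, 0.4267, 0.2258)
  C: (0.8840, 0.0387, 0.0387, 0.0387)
A > B > C

Key insight: Entropy is maximized by uniform distributions and minimized by concentrated distributions.

- Uniform distributions have maximum entropy log₂(4) = 2.0000 bits
- The more "peaked" or concentrated a distribution, the lower its entropy

Entropies:
  H(A) = 2.0000 bits
  H(B) = 1.8822 bits
  H(C) = 0.7016 bits

Ranking: A > B > C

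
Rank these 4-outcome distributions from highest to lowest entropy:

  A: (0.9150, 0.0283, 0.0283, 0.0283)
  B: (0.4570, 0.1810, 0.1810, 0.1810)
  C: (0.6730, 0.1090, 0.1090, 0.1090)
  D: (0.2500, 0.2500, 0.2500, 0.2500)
D > B > C > A

Key insight: Entropy is maximized by uniform distributions and minimized by concentrated distributions.

Entropies:
  H(A) = 0.5543 bits
  H(B) = 1.8553 bits
  H(C) = 1.4301 bits
  H(D) = 2.0000 bits

Ranking: D > B > C > A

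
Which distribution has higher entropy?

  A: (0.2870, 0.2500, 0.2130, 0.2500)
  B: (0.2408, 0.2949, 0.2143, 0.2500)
A

Both distributions are close to uniform, making this a harder comparison.

H(A) = 1.9921 bits
H(B) = 1.9904 bits

The distribution closer to uniform has higher entropy.
Answer: A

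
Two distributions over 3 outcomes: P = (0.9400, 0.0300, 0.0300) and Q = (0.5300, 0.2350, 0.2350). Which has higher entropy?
Q

P is highly concentrated on one outcome (94%), making it nearly deterministic. Q spreads its mass more evenly (max 53%). The more spread-out distribution has higher entropy: H(P) ≈ 0.387 bits, H(Q) ≈ 1.467 bits.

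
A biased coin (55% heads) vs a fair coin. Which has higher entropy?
Fair coin

The fair coin is uniform (p=0.5), maximizing binary entropy at 1 bit. The biased coin has H(0.55) ≈ 0.993 bits — its outcome is more predictable, so its entropy is lower.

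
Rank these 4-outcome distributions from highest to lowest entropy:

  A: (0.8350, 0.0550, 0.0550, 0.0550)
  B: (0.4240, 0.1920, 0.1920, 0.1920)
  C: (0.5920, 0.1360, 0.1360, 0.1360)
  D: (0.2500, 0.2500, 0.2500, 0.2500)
D > B > C > A

Key insight: Entropy is maximized by uniform distributions and minimized by concentrated distributions.

Entropies:
  H(A) = 0.9077 bits
  H(B) = 1.8962 bits
  H(C) = 1.6221 bits
  H(D) = 2.0000 bits

Ranking: D > B > C > A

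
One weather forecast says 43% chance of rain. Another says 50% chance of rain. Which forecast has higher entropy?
50% forecast

Treat each forecast as a Bernoulli distribution. Binary entropy is maximized at p=0.5 and falls off symmetrically toward 0 or 1. The 50% forecast is closer to 50%, so it is more uncertain. H(43%) ≈ 0.986 bits, H(50%) ≈ 1.000 bits.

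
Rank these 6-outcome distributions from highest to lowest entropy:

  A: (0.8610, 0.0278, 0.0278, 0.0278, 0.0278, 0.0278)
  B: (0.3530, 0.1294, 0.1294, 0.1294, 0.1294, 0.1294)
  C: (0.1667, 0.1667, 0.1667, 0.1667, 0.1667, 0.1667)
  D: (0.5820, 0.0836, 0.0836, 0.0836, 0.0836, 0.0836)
C > B > D > A

Key insight: Entropy is maximized by uniform distributions and minimized by concentrated distributions.

Entropies:
  H(A) = 0.9044 bits
  H(B) = 2.4390 bits
  H(C) = 2.5850 bits
  H(D) = 1.9511 bits

Ranking: C > B > D > A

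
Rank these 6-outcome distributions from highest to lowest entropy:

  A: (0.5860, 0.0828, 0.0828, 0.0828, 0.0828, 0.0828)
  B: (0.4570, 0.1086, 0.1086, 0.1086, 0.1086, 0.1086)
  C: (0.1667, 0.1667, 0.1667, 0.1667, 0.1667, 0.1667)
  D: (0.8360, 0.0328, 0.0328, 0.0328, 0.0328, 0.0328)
C > B > A > D

Key insight: Entropy is maximized by uniform distributions and minimized by concentrated distributions.

Entropies:
  H(A) = 1.9398 bits
  H(B) = 2.2555 bits
  H(C) = 2.5850 bits
  H(D) = 1.0246 bits

Ranking: C > B > A > D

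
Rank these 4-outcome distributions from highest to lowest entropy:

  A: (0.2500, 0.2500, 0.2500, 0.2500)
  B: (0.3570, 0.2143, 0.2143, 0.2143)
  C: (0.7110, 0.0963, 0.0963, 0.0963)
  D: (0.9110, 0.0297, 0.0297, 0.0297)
A > B > C > D

Key insight: Entropy is maximized by uniform distributions and minimized by concentrated distributions.

Entropies:
  H(A) = 2.0000 bits
  H(B) = 1.9593 bits
  H(C) = 1.3255 bits
  H(D) = 0.5742 bits

Ranking: A > B > C > D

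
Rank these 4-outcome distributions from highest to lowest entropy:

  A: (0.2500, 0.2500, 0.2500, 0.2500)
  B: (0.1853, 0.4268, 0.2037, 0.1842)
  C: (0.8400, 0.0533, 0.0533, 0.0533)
A > B > C

Key insight: Entropy is maximized by uniform distributions and minimized by concentrated distributions.

- Uniform distributions have maximum entropy log₂(4) = 2.0000 bits
- The more "peaked" or concentrated a distribution, the lower its entropy

Entropies:
  H(A) = 2.0000 bits
  H(B) = 1.8921 bits
  H(C) = 0.8879 bits

Ranking: A > B > C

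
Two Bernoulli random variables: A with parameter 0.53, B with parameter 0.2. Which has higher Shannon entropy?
A

For binary distributions, entropy is maximized at p=0.5 and decreases as p moves toward 0 or 1.

H(A) = H(0.53) = 0.9974 bits
H(B) = H(0.2) = 0.7219 bits

Distribution A (p=0.53) is closer to uniform (p=0.5), so it has higher entropy.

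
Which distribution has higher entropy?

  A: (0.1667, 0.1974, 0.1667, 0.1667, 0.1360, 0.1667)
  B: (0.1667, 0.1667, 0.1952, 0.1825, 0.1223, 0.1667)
A

Both distributions are close to uniform, making this a harder comparison.

H(A) = 2.5768 bits
H(B) = 2.5712 bits

The distribution closer to uniform has higher entropy.
Answer: A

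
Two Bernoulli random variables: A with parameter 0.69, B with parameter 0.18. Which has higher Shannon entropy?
A

For binary distributions, entropy is maximized at p=0.5 and decreases as p moves toward 0 or 1.

H(A) = H(0.69) = 0.8932 bits
H(B) = H(0.18) = 0.6801 bits

Distribution A (p=0.69) is closer to uniform (p=0.5), so it has higher entropy.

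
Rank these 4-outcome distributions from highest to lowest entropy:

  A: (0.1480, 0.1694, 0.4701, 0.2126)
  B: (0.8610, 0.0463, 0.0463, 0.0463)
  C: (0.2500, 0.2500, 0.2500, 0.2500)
C > A > B

Key insight: Entropy is maximized by uniform distributions and minimized by concentrated distributions.

- Uniform distributions have maximum entropy log₂(4) = 2.0000 bits
- The more "peaked" or concentrated a distribution, the lower its entropy

Entropies:
  H(A) = 1.8286 bits
  H(B) = 0.8019 bits
  H(C) = 2.0000 bits

Ranking: C > A > B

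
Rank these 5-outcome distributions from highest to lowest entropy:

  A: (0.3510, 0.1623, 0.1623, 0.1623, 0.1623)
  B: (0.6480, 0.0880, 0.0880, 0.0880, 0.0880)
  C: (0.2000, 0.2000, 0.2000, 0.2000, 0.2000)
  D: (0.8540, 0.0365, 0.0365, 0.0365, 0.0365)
C > A > B > D

Key insight: Entropy is maximized by uniform distributions and minimized by concentrated distributions.

Entropies:
  H(A) = 2.2330 bits
  H(B) = 1.6398 bits
  H(C) = 2.3219 bits
  H(D) = 0.8917 bits

Ranking: C > A > B > D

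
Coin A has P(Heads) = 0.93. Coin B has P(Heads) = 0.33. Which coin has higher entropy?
B

For binary distributions, entropy is maximized at p=0.5 and decreases as p moves toward 0 or 1.

H(A) = H(0.93) = 0.3659 bits
H(B) = H(0.33) = 0.9149 bits

Distribution B (p=0.33) is closer to uniform (p=0.5), so it has higher entropy.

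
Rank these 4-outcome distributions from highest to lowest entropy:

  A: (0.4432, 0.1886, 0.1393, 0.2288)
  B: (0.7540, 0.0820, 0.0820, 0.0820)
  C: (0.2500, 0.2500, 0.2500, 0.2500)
C > A > B

Key insight: Entropy is maximized by uniform distributions and minimized by concentrated distributions.

- Uniform distributions have maximum entropy log₂(4) = 2.0000 bits
- The more "peaked" or concentrated a distribution, the lower its entropy

Entropies:
  H(A) = 1.8573 bits
  H(B) = 1.1948 bits
  H(C) = 2.0000 bits

Ranking: C > A > B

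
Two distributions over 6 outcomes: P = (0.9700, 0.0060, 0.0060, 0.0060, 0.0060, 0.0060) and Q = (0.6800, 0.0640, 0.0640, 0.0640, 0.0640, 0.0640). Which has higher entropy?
Q

P is highly concentrated on one outcome (97%), making it nearly deterministic. Q spreads its mass more evenly (max 68%). The more spread-out distribution has higher entropy: H(P) ≈ 0.264 bits, H(Q) ≈ 1.647 bits.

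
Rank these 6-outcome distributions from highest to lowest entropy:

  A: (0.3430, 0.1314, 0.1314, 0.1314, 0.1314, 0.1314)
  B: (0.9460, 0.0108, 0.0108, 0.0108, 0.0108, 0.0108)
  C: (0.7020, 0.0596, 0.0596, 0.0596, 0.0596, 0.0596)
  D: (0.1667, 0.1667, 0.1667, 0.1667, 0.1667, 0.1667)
D > A > C > B

Key insight: Entropy is maximized by uniform distributions and minimized by concentrated distributions.

Entropies:
  H(A) = 2.4532 bits
  H(B) = 0.4285 bits
  H(C) = 1.5708 bits
  H(D) = 2.5850 bits

Ranking: D > A > C > B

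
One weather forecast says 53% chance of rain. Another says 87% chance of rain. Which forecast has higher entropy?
53% forecast

Treat each forecast as a Bernoulli distribution. Binary entropy is maximized at p=0.5 and falls off symmetrically toward 0 or 1. The 53% forecast is closer to 50%, so it is more uncertain. H(53%) ≈ 0.997 bits, H(87%) ≈ 0.557 bits.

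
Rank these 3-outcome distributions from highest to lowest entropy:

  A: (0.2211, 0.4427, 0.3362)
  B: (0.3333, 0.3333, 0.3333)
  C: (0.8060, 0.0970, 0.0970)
B > A > C

Key insight: Entropy is maximized by uniform distributions and minimized by concentrated distributions.

- Uniform distributions have maximum entropy log₂(3) = 1.5850 bits
- The more "peaked" or concentrated a distribution, the lower its entropy

Entropies:
  H(A) = 1.5305 bits
  H(B) = 1.5850 bits
  H(C) = 0.9038 bits

Ranking: B > A > C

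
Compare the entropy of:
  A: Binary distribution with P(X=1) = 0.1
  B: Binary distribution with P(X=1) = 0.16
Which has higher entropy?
B

For binary distributions, entropy is maximized at p=0.5 and decreases as p moves toward 0 or 1.

H(A) = H(0.1) = 0.4690 bits
H(B) = H(0.16) = 0.6343 bits

Distribution B (p=0.16) is closer to uniform (p=0.5), so it has higher entropy.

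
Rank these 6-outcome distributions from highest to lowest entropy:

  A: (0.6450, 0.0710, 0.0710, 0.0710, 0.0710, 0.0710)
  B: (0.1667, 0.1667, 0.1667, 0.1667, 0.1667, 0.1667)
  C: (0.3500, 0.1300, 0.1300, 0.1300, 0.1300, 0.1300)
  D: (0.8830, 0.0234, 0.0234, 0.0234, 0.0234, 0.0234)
B > C > A > D

Key insight: Entropy is maximized by uniform distributions and minimized by concentrated distributions.

Entropies:
  H(A) = 1.7627 bits
  H(B) = 2.5850 bits
  H(C) = 2.4433 bits
  H(D) = 0.7923 bits

Ranking: B > C > A > D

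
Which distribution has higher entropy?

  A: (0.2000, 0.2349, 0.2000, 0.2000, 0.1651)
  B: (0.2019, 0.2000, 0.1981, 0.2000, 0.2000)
B

Both distributions are close to uniform, making this a harder comparison.

H(A) = 2.3131 bits
H(B) = 2.3219 bits

The distribution closer to uniform has higher entropy.
Answer: B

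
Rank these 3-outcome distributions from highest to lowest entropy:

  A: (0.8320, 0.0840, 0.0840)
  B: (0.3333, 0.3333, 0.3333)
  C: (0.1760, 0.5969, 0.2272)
B > C > A

Key insight: Entropy is maximized by uniform distributions and minimized by concentrated distributions.

- Uniform distributions have maximum entropy log₂(3) = 1.5850 bits
- The more "peaked" or concentrated a distribution, the lower its entropy

Entropies:
  H(A) = 0.8211 bits
  H(B) = 1.5850 bits
  H(C) = 1.3712 bits

Ranking: B > C > A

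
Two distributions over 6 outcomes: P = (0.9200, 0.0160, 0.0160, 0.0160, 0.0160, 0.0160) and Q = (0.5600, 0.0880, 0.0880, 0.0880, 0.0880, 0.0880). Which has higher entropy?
Q

P is highly concentrated on one outcome (92%), making it nearly deterministic. Q spreads its mass more evenly (max 56%). The more spread-out distribution has higher entropy: H(P) ≈ 0.588 bits, H(Q) ≈ 2.011 bits.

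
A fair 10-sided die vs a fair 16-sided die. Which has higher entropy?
16-sided die

Both are uniform distributions; for uniform over n outcomes, H = log₂(n). H(10-sided) = log₂(10) = 3.322 bits and H(16-sided) = log₂(16) = 4.000 bits. More outcomes in a uniform distribution means higher entropy.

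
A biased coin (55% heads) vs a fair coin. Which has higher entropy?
Fair coin

The fair coin is uniform (p=0.5), maximizing binary entropy at 1 bit. The biased coin has H(0.55) ≈ 0.993 bits — its outcome is more predictable, so its entropy is lower.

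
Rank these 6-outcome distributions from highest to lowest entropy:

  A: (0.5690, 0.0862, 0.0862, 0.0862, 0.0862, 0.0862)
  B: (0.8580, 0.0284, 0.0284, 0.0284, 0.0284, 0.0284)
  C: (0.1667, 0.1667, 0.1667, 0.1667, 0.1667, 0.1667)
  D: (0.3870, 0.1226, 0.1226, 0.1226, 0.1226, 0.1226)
C > D > A > B

Key insight: Entropy is maximized by uniform distributions and minimized by concentrated distributions.

Entropies:
  H(A) = 1.9870 bits
  H(B) = 0.9192 bits
  H(C) = 2.5850 bits
  H(D) = 2.3862 bits

Ranking: C > D > A > B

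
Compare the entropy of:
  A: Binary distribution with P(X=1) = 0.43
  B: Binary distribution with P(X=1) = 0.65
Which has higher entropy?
A

For binary distributions, entropy is maximized at p=0.5 and decreases as p moves toward 0 or 1.

H(A) = H(0.43) = 0.9858 bits
H(B) = H(0.65) = 0.9341 bits

Distribution A (p=0.43) is closer to uniform (p=0.5), so it has higher entropy.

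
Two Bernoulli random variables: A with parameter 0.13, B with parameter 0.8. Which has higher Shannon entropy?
B

For binary distributions, entropy is maximized at p=0.5 and decreases as p moves toward 0 or 1.

H(A) = H(0.13) = 0.5574 bits
H(B) = H(0.8) = 0.7219 bits

Distribution B (p=0.8) is closer to uniform (p=0.5), so it has higher entropy.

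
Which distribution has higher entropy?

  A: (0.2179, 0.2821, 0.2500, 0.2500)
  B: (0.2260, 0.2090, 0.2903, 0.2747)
A

Both distributions are close to uniform, making this a harder comparison.

H(A) = 1.9940 bits
H(B) = 1.9870 bits

The distribution closer to uniform has higher entropy.
Answer: A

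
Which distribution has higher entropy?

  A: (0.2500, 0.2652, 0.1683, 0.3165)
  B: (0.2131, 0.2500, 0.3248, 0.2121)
B

Both distributions are close to uniform, making this a harder comparison.

H(A) = 1.9658 bits
H(B) = 1.9768 bits

The distribution closer to uniform has higher entropy.
Answer: B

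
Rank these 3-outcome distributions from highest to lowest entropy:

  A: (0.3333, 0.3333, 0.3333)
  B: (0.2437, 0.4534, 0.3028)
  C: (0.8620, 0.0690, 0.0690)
A > B > C

Key insight: Entropy is maximized by uniform distributions and minimized by concentrated distributions.

- Uniform distributions have maximum entropy log₂(3) = 1.5850 bits
- The more "peaked" or concentrated a distribution, the lower its entropy

Entropies:
  H(A) = 1.5850 bits
  H(B) = 1.5357 bits
  H(C) = 0.7170 bits

Ranking: A > B > C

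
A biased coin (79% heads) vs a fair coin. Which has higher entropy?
Fair coin

The fair coin is uniform (p=0.5), maximizing binary entropy at 1 bit. The biased coin has H(0.79) ≈ 0.741 bits — its outcome is more predictable, so its entropy is lower.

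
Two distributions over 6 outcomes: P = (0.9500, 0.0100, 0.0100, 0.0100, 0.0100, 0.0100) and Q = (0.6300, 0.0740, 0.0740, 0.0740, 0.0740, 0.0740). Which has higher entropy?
Q

P is highly concentrated on one outcome (95%), making it nearly deterministic. Q spreads its mass more evenly (max 63%). The more spread-out distribution has higher entropy: H(P) ≈ 0.402 bits, H(Q) ≈ 1.810 bits.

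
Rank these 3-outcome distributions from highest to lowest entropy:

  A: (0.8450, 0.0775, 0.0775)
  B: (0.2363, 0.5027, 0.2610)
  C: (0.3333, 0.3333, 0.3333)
C > B > A

Key insight: Entropy is maximized by uniform distributions and minimized by concentrated distributions.

- Uniform distributions have maximum entropy log₂(3) = 1.5850 bits
- The more "peaked" or concentrated a distribution, the lower its entropy

Entropies:
  H(A) = 0.7772 bits
  H(B) = 1.4964 bits
  H(C) = 1.5850 bits

Ranking: C > B > A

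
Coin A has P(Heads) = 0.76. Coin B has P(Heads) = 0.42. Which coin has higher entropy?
B

For binary distributions, entropy is maximized at p=0.5 and decreases as p moves toward 0 or 1.

H(A) = H(0.76) = 0.7950 bits
H(B) = H(0.42) = 0.9815 bits

Distribution B (p=0.42) is closer to uniform (p=0.5), so it has higher entropy.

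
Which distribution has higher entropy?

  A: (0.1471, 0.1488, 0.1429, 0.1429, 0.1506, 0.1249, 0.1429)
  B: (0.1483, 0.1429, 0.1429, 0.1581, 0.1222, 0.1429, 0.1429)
A

Both distributions are close to uniform, making this a harder comparison.

H(A) = 2.8051 bits
H(B) = 2.8038 bits

The distribution closer to uniform has higher entropy.
Answer: A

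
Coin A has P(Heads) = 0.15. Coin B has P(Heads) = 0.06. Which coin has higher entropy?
A

For binary distributions, entropy is maximized at p=0.5 and decreases as p moves toward 0 or 1.

H(A) = H(0.15) = 0.6098 bits
H(B) = H(0.06) = 0.3274 bits

Distribution A (p=0.15) is closer to uniform (p=0.5), so it has higher entropy.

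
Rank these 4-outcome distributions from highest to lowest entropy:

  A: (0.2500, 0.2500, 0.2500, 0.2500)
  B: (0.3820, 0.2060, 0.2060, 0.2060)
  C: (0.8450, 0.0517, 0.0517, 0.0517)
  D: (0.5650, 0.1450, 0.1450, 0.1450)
A > B > D > C

Key insight: Entropy is maximized by uniform distributions and minimized by concentrated distributions.

Entropies:
  H(A) = 2.0000 bits
  H(B) = 1.9389 bits
  H(C) = 0.8679 bits
  H(D) = 1.6772 bits

Ranking: A > B > D > C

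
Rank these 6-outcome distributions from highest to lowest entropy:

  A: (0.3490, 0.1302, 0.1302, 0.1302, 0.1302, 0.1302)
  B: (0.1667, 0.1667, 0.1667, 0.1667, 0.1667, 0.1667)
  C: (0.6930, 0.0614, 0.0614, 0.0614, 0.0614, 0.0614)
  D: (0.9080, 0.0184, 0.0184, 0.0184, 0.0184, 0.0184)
B > A > C > D

Key insight: Entropy is maximized by uniform distributions and minimized by concentrated distributions.

Entropies:
  H(A) = 2.4447 bits
  H(B) = 2.5850 bits
  H(C) = 1.6025 bits
  H(D) = 0.6567 bits

Ranking: B > A > C > D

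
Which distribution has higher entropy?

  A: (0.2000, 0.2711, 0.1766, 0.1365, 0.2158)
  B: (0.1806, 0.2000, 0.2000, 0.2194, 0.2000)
B

Both distributions are close to uniform, making this a harder comparison.

H(A) = 2.2862 bits
H(B) = 2.3192 bits

The distribution closer to uniform has higher entropy.
Answer: B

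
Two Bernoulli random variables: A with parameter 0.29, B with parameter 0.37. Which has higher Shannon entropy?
B

For binary distributions, entropy is maximized at p=0.5 and decreases as p moves toward 0 or 1.

H(A) = H(0.29) = 0.8687 bits
H(B) = H(0.37) = 0.9507 bits

Distribution B (p=0.37) is closer to uniform (p=0.5), so it has higher entropy.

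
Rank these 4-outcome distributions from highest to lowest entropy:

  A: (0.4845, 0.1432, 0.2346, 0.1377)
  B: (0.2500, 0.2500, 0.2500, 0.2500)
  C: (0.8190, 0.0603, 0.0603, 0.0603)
B > A > C

Key insight: Entropy is maximized by uniform distributions and minimized by concentrated distributions.

- Uniform distributions have maximum entropy log₂(4) = 2.0000 bits
- The more "peaked" or concentrated a distribution, the lower its entropy

Entropies:
  H(A) = 1.7926 bits
  H(B) = 2.0000 bits
  H(C) = 0.9691 bits

Ranking: B > A > C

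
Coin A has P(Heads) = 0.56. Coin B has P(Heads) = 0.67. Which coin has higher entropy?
A

For binary distributions, entropy is maximized at p=0.5 and decreases as p moves toward 0 or 1.

H(A) = H(0.56) = 0.9896 bits
H(B) = H(0.67) = 0.9149 bits

Distribution A (p=0.56) is closer to uniform (p=0.5), so it has higher entropy.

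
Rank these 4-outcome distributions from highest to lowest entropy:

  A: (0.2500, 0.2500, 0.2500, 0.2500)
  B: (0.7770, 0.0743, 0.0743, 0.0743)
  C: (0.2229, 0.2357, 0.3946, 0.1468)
A > C > B

Key insight: Entropy is maximized by uniform distributions and minimized by concentrated distributions.

- Uniform distributions have maximum entropy log₂(4) = 2.0000 bits
- The more "peaked" or concentrated a distribution, the lower its entropy

Entropies:
  H(A) = 2.0000 bits
  H(B) = 1.1191 bits
  H(C) = 1.9098 bits

Ranking: A > C > B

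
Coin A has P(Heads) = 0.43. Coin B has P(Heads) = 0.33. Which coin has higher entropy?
A

For binary distributions, entropy is maximized at p=0.5 and decreases as p moves toward 0 or 1.

H(A) = H(0.43) = 0.9858 bits
H(B) = H(0.33) = 0.9149 bits

Distribution A (p=0.43) is closer to uniform (p=0.5), so it has higher entropy.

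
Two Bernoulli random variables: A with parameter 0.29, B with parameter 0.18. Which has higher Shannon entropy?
A

For binary distributions, entropy is maximized at p=0.5 and decreases as p moves toward 0 or 1.

H(A) = H(0.29) = 0.8687 bits
H(B) = H(0.18) = 0.6801 bits

Distribution A (p=0.29) is closer to uniform (p=0.5), so it has higher entropy.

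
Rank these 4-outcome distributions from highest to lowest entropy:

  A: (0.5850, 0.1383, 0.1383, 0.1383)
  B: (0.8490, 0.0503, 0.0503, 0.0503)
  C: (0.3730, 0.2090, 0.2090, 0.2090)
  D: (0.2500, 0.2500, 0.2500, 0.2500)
D > C > A > B

Key insight: Entropy is maximized by uniform distributions and minimized by concentrated distributions.

Entropies:
  H(A) = 1.6368 bits
  H(B) = 0.8517 bits
  H(C) = 1.9467 bits
  H(D) = 2.0000 bits

Ranking: D > C > A > B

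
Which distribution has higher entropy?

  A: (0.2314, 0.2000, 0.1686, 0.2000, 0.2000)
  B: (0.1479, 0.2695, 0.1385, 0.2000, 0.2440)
A

Both distributions are close to uniform, making this a harder comparison.

H(A) = 2.3148 bits
H(B) = 2.2736 bits

The distribution closer to uniform has higher entropy.
Answer: A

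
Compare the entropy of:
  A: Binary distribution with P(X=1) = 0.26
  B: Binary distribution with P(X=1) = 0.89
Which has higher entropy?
A

For binary distributions, entropy is maximized at p=0.5 and decreases as p moves toward 0 or 1.

H(A) = H(0.26) = 0.8267 bits
H(B) = H(0.89) = 0.4999 bits

Distribution A (p=0.26) is closer to uniform (p=0.5), so it has higher entropy.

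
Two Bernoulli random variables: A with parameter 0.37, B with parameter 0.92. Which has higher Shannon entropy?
A

For binary distributions, entropy is maximized at p=0.5 and decreases as p moves toward 0 or 1.

H(A) = H(0.37) = 0.9507 bits
H(B) = H(0.92) = 0.4022 bits

Distribution A (p=0.37) is closer to uniform (p=0.5), so it has higher entropy.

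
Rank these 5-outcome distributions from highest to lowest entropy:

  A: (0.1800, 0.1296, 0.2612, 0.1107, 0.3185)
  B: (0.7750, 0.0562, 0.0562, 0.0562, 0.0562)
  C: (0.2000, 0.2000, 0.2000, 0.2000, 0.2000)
C > A > B

Key insight: Entropy is maximized by uniform distributions and minimized by concentrated distributions.

- Uniform distributions have maximum entropy log₂(5) = 2.3219 bits
- The more "peaked" or concentrated a distribution, the lower its entropy

Entropies:
  H(A) = 2.2105 bits
  H(B) = 1.2192 bits
  H(C) = 2.3219 bits

Ranking: C > A > B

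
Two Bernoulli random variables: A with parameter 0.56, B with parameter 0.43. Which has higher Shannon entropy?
A

For binary distributions, entropy is maximized at p=0.5 and decreases as p moves toward 0 or 1.

H(A) = H(0.56) = 0.9896 bits
H(B) = H(0.43) = 0.9858 bits

Distribution A (p=0.56) is closer to uniform (p=0.5), so it has higher entropy.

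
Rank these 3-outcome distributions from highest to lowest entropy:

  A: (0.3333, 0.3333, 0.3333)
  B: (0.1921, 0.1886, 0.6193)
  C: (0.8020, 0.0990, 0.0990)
A > B > C

Key insight: Entropy is maximized by uniform distributions and minimized by concentrated distributions.

- Uniform distributions have maximum entropy log₂(3) = 1.5850 bits
- The more "peaked" or concentrated a distribution, the lower its entropy

Entropies:
  H(A) = 1.5850 bits
  H(B) = 1.3392 bits
  H(C) = 0.9159 bits

Ranking: A > B > C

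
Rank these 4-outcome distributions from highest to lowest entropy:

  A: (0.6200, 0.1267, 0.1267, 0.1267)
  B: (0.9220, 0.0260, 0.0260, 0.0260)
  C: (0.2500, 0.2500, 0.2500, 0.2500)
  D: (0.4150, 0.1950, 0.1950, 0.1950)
C > D > A > B

Key insight: Entropy is maximized by uniform distributions and minimized by concentrated distributions.

Entropies:
  H(A) = 1.5603 bits
  H(B) = 0.5187 bits
  H(C) = 2.0000 bits
  H(D) = 1.9063 bits

Ranking: C > D > A > B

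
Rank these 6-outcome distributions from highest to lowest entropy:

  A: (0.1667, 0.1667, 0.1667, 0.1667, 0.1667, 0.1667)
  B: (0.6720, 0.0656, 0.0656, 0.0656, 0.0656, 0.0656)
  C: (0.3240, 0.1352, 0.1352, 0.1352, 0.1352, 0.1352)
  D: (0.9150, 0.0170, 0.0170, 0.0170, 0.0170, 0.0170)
A > C > B > D

Key insight: Entropy is maximized by uniform distributions and minimized by concentrated distributions.

Entropies:
  H(A) = 2.5850 bits
  H(B) = 1.6745 bits
  H(C) = 2.4783 bits
  H(D) = 0.6169 bits

Ranking: A > C > B > D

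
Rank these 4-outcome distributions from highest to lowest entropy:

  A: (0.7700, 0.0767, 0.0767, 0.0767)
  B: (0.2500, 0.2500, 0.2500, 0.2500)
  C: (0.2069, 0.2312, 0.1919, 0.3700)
B > C > A

Key insight: Entropy is maximized by uniform distributions and minimized by concentrated distributions.

- Uniform distributions have maximum entropy log₂(4) = 2.0000 bits
- The more "peaked" or concentrated a distribution, the lower its entropy

Entropies:
  H(A) = 1.1426 bits
  H(B) = 2.0000 bits
  H(C) = 1.9465 bits

Ranking: B > C > A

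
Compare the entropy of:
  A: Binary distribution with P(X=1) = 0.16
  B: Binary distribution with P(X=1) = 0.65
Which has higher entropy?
B

For binary distributions, entropy is maximized at p=0.5 and decreases as p moves toward 0 or 1.

H(A) = H(0.16) = 0.6343 bits
H(B) = H(0.65) = 0.9341 bits

Distribution B (p=0.65) is closer to uniform (p=0.5), so it has higher entropy.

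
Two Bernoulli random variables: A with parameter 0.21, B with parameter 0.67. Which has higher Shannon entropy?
B

For binary distributions, entropy is maximized at p=0.5 and decreases as p moves toward 0 or 1.

H(A) = H(0.21) = 0.7415 bits
H(B) = H(0.67) = 0.9149 bits

Distribution B (p=0.67) is closer to uniform (p=0.5), so it has higher entropy.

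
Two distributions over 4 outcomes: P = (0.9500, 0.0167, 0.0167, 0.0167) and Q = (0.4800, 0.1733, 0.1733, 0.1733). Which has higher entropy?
Q

P is highly concentrated on one outcome (95%), making it nearly deterministic. Q spreads its mass more evenly (max 48%). The more spread-out distribution has higher entropy: H(P) ≈ 0.366 bits, H(Q) ≈ 1.823 bits.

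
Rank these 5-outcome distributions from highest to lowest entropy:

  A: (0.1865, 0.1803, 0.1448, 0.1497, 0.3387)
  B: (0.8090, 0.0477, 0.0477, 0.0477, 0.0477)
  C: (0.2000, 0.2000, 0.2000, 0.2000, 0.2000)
C > A > B

Key insight: Entropy is maximized by uniform distributions and minimized by concentrated distributions.

- Uniform distributions have maximum entropy log₂(5) = 2.3219 bits
- The more "peaked" or concentrated a distribution, the lower its entropy

Entropies:
  H(A) = 2.2404 bits
  H(B) = 1.0856 bits
  H(C) = 2.3219 bits

Ranking: C > A > B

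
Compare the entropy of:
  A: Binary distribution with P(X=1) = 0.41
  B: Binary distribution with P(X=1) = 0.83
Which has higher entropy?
A

For binary distributions, entropy is maximized at p=0.5 and decreases as p moves toward 0 or 1.

H(A) = H(0.41) = 0.9765 bits
H(B) = H(0.83) = 0.6577 bits

Distribution A (p=0.41) is closer to uniform (p=0.5), so it has higher entropy.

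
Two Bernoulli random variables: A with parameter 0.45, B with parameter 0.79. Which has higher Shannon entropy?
A

For binary distributions, entropy is maximized at p=0.5 and decreases as p moves toward 0 or 1.

H(A) = H(0.45) = 0.9928 bits
H(B) = H(0.79) = 0.7415 bits

Distribution A (p=0.45) is closer to uniform (p=0.5), so it has higher entropy.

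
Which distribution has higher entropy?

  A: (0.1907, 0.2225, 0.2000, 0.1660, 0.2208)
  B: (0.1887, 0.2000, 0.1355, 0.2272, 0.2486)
A

Both distributions are close to uniform, making this a harder comparison.

H(A) = 2.3139 bits
H(B) = 2.2941 bits

The distribution closer to uniform has higher entropy.
Answer: A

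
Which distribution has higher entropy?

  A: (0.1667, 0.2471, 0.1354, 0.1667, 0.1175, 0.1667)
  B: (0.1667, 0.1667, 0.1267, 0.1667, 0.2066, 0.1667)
B

Both distributions are close to uniform, making this a harder comparison.

H(A) = 2.5444 bits
H(B) = 2.5710 bits

The distribution closer to uniform has higher entropy.
Answer: B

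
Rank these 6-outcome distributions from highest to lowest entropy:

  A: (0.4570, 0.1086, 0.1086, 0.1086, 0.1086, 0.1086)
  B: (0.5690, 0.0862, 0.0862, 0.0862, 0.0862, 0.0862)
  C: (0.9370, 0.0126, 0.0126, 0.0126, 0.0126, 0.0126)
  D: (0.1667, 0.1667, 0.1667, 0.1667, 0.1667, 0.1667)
D > A > B > C

Key insight: Entropy is maximized by uniform distributions and minimized by concentrated distributions.

Entropies:
  H(A) = 2.2555 bits
  H(B) = 1.9870 bits
  H(C) = 0.4855 bits
  H(D) = 2.5850 bits

Ranking: D > A > B > C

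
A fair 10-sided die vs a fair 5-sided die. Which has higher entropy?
10-sided die

Both are uniform distributions; for uniform over n outcomes, H = log₂(n). H(10-sided) = log₂(10) = 3.322 bits and H(5-sided) = log₂(5) = 2.322 bits. More outcomes in a uniform distribution means higher entropy.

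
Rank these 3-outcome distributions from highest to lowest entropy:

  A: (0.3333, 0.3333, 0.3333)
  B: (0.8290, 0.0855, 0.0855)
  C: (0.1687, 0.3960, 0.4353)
A > C > B

Key insight: Entropy is maximized by uniform distributions and minimized by concentrated distributions.

- Uniform distributions have maximum entropy log₂(3) = 1.5850 bits
- The more "peaked" or concentrated a distribution, the lower its entropy

Entropies:
  H(A) = 1.5850 bits
  H(B) = 0.8310 bits
  H(C) = 1.4847 bits

Ranking: A > C > B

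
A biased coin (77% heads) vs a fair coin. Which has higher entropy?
Fair coin

The fair coin is uniform (p=0.5), maximizing binary entropy at 1 bit. The biased coin has H(0.77) ≈ 0.778 bits — its outcome is more predictable, so its entropy is lower.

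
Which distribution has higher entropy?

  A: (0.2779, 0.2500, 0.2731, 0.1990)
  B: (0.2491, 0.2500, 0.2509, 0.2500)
B

Both distributions are close to uniform, making this a harder comparison.

H(A) = 1.9883 bits
H(B) = 2.0000 bits

The distribution closer to uniform has higher entropy.
Answer: B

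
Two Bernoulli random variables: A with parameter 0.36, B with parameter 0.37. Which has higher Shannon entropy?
B

For binary distributions, entropy is maximized at p=0.5 and decreases as p moves toward 0 or 1.

H(A) = H(0.36) = 0.9427 bits
H(B) = H(0.37) = 0.9507 bits

Distribution B (p=0.37) is closer to uniform (p=0.5), so it has higher entropy.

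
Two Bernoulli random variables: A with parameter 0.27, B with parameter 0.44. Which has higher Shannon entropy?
B

For binary distributions, entropy is maximized at p=0.5 and decreases as p moves toward 0 or 1.

H(A) = H(0.27) = 0.8415 bits
H(B) = H(0.44) = 0.9896 bits

Distribution B (p=0.44) is closer to uniform (p=0.5), so it has higher entropy.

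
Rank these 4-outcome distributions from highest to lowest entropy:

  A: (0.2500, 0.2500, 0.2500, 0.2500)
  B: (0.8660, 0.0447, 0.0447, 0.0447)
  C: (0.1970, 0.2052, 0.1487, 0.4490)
A > C > B

Key insight: Entropy is maximized by uniform distributions and minimized by concentrated distributions.

- Uniform distributions have maximum entropy log₂(4) = 2.0000 bits
- The more "peaked" or concentrated a distribution, the lower its entropy

Entropies:
  H(A) = 2.0000 bits
  H(B) = 0.7807 bits
  H(C) = 1.8582 bits

Ranking: A > C > B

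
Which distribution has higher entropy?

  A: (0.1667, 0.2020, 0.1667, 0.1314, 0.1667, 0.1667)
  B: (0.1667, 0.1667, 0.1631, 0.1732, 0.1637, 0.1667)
B

Both distributions are close to uniform, making this a harder comparison.

H(A) = 2.5741 bits
H(B) = 2.5847 bits

The distribution closer to uniform has higher entropy.
Answer: B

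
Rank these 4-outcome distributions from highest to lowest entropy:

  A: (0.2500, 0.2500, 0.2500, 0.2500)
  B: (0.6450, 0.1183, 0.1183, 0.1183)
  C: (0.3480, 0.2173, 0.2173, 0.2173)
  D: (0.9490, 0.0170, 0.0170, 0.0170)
A > C > B > D

Key insight: Entropy is maximized by uniform distributions and minimized by concentrated distributions.

Entropies:
  H(A) = 2.0000 bits
  H(B) = 1.5011 bits
  H(C) = 1.9657 bits
  H(D) = 0.3715 bits

Ranking: A > C > B > D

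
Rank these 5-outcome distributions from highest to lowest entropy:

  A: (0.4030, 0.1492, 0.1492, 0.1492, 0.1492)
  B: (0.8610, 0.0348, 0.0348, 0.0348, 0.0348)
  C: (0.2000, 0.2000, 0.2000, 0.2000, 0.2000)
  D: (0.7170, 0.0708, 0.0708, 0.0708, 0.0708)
C > A > D > B

Key insight: Entropy is maximized by uniform distributions and minimized by concentrated distributions.

Entropies:
  H(A) = 2.1667 bits
  H(B) = 0.8596 bits
  H(C) = 2.3219 bits
  H(D) = 1.4255 bits

Ranking: C > A > D > B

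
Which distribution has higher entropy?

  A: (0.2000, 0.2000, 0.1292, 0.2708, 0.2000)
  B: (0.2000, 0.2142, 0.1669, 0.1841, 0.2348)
B

Both distributions are close to uniform, making this a harder comparison.

H(A) = 2.2849 bits
H(B) = 2.3119 bits

The distribution closer to uniform has higher entropy.
Answer: B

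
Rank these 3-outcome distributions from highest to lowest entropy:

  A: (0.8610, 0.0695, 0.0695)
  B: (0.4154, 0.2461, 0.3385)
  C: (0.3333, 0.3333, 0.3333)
C > B > A

Key insight: Entropy is maximized by uniform distributions and minimized by concentrated distributions.

- Uniform distributions have maximum entropy log₂(3) = 1.5850 bits
- The more "peaked" or concentrated a distribution, the lower its entropy

Entropies:
  H(A) = 0.7206 bits
  H(B) = 1.5533 bits
  H(C) = 1.5850 bits

Ranking: C > B > A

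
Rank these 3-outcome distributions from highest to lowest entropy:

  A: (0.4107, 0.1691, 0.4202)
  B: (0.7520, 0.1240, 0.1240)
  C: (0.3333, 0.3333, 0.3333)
C > A > B

Key insight: Entropy is maximized by uniform distributions and minimized by concentrated distributions.

- Uniform distributions have maximum entropy log₂(3) = 1.5850 bits
- The more "peaked" or concentrated a distribution, the lower its entropy

Entropies:
  H(A) = 1.4865 bits
  H(B) = 1.0561 bits
  H(C) = 1.5850 bits

Ranking: C > A > B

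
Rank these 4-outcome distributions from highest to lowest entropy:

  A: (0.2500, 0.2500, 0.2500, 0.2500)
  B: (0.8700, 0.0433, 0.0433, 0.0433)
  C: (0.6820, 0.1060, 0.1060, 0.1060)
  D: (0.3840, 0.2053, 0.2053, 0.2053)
A > D > C > B

Key insight: Entropy is maximized by uniform distributions and minimized by concentrated distributions.

Entropies:
  H(A) = 2.0000 bits
  H(B) = 0.7635 bits
  H(C) = 1.4062 bits
  H(D) = 1.9372 bits

Ranking: A > D > C > B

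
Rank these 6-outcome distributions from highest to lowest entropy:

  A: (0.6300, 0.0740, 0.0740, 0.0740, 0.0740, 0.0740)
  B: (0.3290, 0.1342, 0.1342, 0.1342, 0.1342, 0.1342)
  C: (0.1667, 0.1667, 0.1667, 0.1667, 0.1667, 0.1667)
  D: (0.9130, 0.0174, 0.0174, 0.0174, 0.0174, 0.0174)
C > B > A > D

Key insight: Entropy is maximized by uniform distributions and minimized by concentrated distributions.

Entropies:
  H(A) = 1.8098 bits
  H(B) = 2.4719 bits
  H(C) = 2.5850 bits
  H(D) = 0.6284 bits

Ranking: C > B > A > D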